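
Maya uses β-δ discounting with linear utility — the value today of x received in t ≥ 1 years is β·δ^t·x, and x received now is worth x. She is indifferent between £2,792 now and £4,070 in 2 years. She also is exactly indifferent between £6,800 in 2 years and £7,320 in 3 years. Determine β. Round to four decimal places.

β ≈ 0.7949

Both payoffs in the second observation are in the future, so β drops out: δ^2·6800 = δ^3·7320 ⇒ δ = 6800/7320 = 0.92896.
Now use the now-vs-future pair: 2792 = β·δ^2·4070 gives β = 2792/(0.86297·4070) ≈ 0.7949.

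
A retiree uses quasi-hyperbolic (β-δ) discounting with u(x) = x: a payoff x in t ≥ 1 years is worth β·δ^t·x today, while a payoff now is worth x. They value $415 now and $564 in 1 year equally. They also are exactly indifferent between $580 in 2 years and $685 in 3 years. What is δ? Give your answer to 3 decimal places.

The second indifference involves only future payoffs, so β cancels: β·δ^2·580 = β·δ^3·685, giving δ = 580/685 = 0.84672.

δ ≈ 0.847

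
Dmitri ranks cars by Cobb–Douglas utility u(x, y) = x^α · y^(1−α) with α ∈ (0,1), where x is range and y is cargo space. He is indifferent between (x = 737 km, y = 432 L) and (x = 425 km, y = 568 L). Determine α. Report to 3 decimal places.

α ≈ 0.332

Indifference: 737^α · 432^(1−α) = 425^α · 568^(1−α).
Rearrange to (737/425)^α = (568/432)^(1−α) and take logs: α·0.550499 = (1−α)·0.273696.
With A = 0.550499 and B = 0.273696: α·A = (1−α)·B, so α = B/(A+B) = 0.273696/0.824195 ≈ 0.332.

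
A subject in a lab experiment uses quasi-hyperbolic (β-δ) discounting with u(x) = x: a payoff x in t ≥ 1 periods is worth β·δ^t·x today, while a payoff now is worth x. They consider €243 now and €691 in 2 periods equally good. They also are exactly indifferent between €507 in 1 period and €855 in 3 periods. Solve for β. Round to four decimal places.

β ≈ 0.5930

Both payoffs in the second observation are in the future, so β drops out: δ^1·507 = δ^3·855 ⇒ δ^2 = 507/855 = 0.59298, so δ = 0.77005.
Substituting δ into 243 = β·δ^2·691: β = 243/(409.751) ≈ 0.5930.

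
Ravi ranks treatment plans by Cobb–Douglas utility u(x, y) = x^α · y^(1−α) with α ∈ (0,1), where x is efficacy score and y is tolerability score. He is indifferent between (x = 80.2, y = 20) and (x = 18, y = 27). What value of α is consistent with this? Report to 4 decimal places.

The Cobb–Douglas utilities coincide, so 80.2^α·20^(1−α) = 18^α·27^(1−α).
(80.2/18)^α = (27/20)^(1−α); take logs: α·ln(80.2/18) = (1−α)·ln(27/20), i.e. α·1.4941518 = (1−α)·0.3001046.
With A = 1.4941518 and B = 0.3001046: α·A = (1−α)·B, so α = B/(A+B) = 0.3001046/1.7942564 ≈ 0.1673.

α ≈ 0.1673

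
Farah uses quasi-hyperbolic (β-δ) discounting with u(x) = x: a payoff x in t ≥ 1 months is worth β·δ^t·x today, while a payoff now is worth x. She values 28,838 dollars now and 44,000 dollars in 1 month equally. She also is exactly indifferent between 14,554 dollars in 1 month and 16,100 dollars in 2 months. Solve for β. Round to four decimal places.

From the later pair, β·δ^1·14554 = β·δ^2·16100; dividing through, δ = 14554/16100 = 0.90398.
Substituting δ into 28838 = β·δ·44000: β = 28838/(39774.907) ≈ 0.7250.

β ≈ 0.7250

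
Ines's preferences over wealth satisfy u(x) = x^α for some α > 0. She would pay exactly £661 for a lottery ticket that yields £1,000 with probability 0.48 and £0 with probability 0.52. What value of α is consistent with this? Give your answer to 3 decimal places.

α ≈ 1.773

EU(lottery) = 0.48·1000^α + 0.52·0 = 0.48·1000^α.
Indifference: 661^α = 0.48·1000^α, so (661/1000)^α = 0.48.
Taking logs: α·ln(661/1000) = ln(0.48), so α = -0.733969 / -0.414001 ≈ 1.773.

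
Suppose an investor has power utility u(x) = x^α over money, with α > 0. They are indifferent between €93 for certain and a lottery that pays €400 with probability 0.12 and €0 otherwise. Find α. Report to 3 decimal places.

α ≈ 1.453

EU(lottery) = 0.12·400^α + 0.88·0 = 0.12·400^α.
Indifference: 93^α = 0.12·400^α, so (93/400)^α = 0.12.
Take logs: α = ln 0.12 / ln(93/400) ≈ 1.45337.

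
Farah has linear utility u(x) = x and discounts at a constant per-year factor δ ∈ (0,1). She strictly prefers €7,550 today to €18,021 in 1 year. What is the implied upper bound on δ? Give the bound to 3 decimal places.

Under u(x) = x this choice says 7550 > δ·18021.
Dividing through by 18021 gives δ < 0.41896.

δ < 0.419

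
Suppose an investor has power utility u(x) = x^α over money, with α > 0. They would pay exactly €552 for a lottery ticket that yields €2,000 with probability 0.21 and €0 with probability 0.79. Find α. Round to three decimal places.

α ≈ 1.212

EU(lottery) = 0.21·2000^α + 0.79·0 = 0.21·2000^α.
Setting u(552) equal to that: 552^α = 0.21·2000^α ⇒ (552/2000)^α = 0.21.
α = ln(0.21) / ln(552/2000) = -1.560648/-1.287354 ≈ 1.212.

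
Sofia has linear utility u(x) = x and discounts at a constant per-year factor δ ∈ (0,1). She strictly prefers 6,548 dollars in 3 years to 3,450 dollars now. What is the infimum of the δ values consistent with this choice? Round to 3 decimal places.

Comparing present values: 3450 < δ^3·6548.
Hence δ^3 > 3450/6548 = 0.52688, and x ↦ x^(1/3) is increasing on (0,∞).
δ > (3450/6548)^(1/3) ≈ 0.808.

δ > 0.808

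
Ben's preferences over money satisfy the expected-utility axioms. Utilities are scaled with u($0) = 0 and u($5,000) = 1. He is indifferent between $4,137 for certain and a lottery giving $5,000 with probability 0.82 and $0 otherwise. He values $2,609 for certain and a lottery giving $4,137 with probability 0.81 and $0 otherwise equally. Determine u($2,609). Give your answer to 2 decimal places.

0.66

First, u($4,137) = 0.82·u($5,000) + 0.18·u($0) = 0.82.
Chaining: u($2,609) = 0.81·0.82 + 0.19·0.00 = 0.6642.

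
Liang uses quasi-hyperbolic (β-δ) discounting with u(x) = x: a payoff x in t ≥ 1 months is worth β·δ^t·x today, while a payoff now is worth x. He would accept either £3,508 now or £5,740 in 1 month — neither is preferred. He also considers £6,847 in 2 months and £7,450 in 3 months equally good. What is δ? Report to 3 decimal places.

δ ≈ 0.919

From the later pair, β·δ^2·6847 = β·δ^3·7450; dividing through, δ = 6847/7450 = 0.91906.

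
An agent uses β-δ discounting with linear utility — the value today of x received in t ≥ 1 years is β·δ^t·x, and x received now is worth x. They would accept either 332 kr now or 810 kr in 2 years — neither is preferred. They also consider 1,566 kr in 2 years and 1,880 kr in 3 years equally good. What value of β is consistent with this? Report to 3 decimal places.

From the later pair, β·δ^2·1566 = β·δ^3·1880; dividing through, δ = 1566/1880 = 0.83298.
Now use the now-vs-future pair: 332 = β·δ^2·810 gives β = 332/(0.69385·810) ≈ 0.591.

β ≈ 0.591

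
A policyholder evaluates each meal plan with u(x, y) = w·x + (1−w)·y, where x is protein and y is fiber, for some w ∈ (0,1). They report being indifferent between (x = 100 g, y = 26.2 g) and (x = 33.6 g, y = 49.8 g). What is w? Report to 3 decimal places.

w = 0.262

u(100,26.2) = u(33.6,49.8) means w·100 + (1−w)·26.2 = w·33.6 + (1−w)·49.8.
Rearranging, 66.4·w − 23.6·(1−w) = 0.
Hence w = 23.6/(66.4+23.6) = 23.6/90 = 0.262.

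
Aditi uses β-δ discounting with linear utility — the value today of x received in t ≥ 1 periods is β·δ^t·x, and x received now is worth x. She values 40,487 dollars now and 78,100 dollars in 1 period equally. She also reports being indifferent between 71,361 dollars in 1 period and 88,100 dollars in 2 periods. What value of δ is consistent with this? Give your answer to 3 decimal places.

The second indifference involves only future payoffs, so β cancels: β·δ^1·71361 = β·δ^2·88100, giving δ = 71361/88100 = 0.81000.

δ ≈ 0.810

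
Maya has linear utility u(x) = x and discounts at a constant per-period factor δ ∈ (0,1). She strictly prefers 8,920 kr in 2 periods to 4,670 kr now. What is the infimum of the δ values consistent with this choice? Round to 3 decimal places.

δ > 0.724

The preference means 4670 < δ^2·8920.
Hence δ^2 > 4670/8920 = 0.52354, and x ↦ x^(1/2) is increasing on (0,∞).
δ > 0.52354^(1/2) = 0.724.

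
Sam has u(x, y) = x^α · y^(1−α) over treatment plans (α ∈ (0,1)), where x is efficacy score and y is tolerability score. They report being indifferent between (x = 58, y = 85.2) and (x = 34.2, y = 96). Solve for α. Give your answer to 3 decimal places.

α ≈ 0.184

The Cobb–Douglas utilities coincide, so 58^α·85.2^(1−α) = 34.2^α·96^(1−α).
Rearrange to (58/34.2)^α = (96/85.2)^(1−α) and take logs: α·0.528217 = (1−α)·0.119347.
Thus α·(0.647564) = 0.119347, so α = 0.119347/0.647564 ≈ 0.184.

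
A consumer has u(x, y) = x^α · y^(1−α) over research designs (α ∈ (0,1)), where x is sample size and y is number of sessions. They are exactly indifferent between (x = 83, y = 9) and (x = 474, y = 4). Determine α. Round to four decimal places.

α ≈ 0.3176

Set the two utilities equal: 83^α·9^(1−α) = 474^α·4^(1−α).
Rearrange to (83/474)^α = (4/9)^(1−α) and take logs: α·-1.7423667 = (1−α)·-0.8109302.
With A = -1.7423667 and B = -0.8109302: α·A = (1−α)·B, so α = B/(A+B) = -0.8109302/-2.5532969 ≈ 0.3176.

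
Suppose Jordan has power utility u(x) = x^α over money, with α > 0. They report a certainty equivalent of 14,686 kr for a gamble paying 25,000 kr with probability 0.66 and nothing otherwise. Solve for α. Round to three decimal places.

Since u(0) = 0, the lottery's EU is 0.66·25000^α.
Setting u(14686) equal to that: 14686^α = 0.66·25000^α ⇒ (14686/25000)^α = 0.66.
Taking logs: α·ln(14686/25000) = ln(0.66), so α = -0.415515 / -0.531981 ≈ 0.781.

α ≈ 0.781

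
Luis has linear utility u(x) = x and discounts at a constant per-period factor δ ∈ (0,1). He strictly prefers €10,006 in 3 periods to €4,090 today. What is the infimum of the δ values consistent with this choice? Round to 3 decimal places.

The preference means 4090 < δ^3·10006.
Hence δ^3 > 4090/10006 = 0.40875, and x ↦ x^(1/3) is increasing on (0,∞).
δ > 0.40875^(1/3) = 0.742.

δ > 0.742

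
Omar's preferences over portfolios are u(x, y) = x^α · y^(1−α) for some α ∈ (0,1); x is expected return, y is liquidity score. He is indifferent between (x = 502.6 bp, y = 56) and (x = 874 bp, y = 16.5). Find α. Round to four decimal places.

The Cobb–Douglas utilities coincide, so 502.6^α·56^(1−α) = 874^α·16.5^(1−α).
Rearrange to (502.6/874)^α = (16.5/56)^(1−α) and take logs: α·-0.5532858 = (1−α)·-1.2219913.
With A = -0.5532858 and B = -1.2219913: α·A = (1−α)·B, so α = B/(A+B) = -1.2219913/-1.7752771 ≈ 0.6883.

α ≈ 0.6883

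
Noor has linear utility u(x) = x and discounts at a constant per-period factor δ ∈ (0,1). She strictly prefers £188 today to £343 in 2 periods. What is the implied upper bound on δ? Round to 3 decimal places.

Under u(x) = x this choice says 188 > δ^2·343.
Dividing by 343: δ^2 < 0.54810. Both sides are positive, so the square root keeps the direction.
δ < 0.54810^(1/2) = 0.740.

δ < 0.740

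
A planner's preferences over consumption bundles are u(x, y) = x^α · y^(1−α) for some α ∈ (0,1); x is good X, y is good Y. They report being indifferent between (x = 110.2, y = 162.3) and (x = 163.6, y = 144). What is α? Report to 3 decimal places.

α ≈ 0.232

The Cobb–Douglas utilities coincide, so 110.2^α·162.3^(1−α) = 163.6^α·144^(1−α).
(110.2/163.6)^α = (144/162.3)^(1−α); take logs: α·ln(110.2/163.6) = (1−α)·ln(144/162.3), i.e. α·-0.395128 = (1−α)·-0.119633.
With A = -0.395128 and B = -0.119633: α·A = (1−α)·B, so α = B/(A+B) = -0.119633/-0.514761 ≈ 0.232.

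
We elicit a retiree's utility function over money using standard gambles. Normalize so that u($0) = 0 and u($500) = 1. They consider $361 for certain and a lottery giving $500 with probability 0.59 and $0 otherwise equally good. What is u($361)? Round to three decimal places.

u($361) equals the lottery's expected utility: 0.59·1 + 0.41·0 = 0.59.

0.590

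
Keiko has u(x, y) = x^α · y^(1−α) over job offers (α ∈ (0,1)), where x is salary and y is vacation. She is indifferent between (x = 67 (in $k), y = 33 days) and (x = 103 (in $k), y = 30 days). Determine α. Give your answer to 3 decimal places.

α ≈ 0.181

Set the two utilities equal: 67^α·33^(1−α) = 103^α·30^(1−α).
Taking logs: α·ln 67 + (1−α)·ln 33 = α·ln 103 + (1−α)·ln 30, i.e. α·-0.430036 = (1−α)·-0.095310.
Thus α·(-0.525346) = -0.095310, so α = -0.095310/-0.525346 ≈ 0.181.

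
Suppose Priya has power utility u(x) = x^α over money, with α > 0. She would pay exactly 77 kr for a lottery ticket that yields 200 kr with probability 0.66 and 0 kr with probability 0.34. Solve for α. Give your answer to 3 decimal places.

EU(lottery) = 0.66·200^α + 0.34·0 = 0.66·200^α.
Indifference: 77^α = 0.66·200^α, so (77/200)^α = 0.66.
Take logs: α = ln 0.66 / ln(77/200) ≈ 0.43532.

α ≈ 0.435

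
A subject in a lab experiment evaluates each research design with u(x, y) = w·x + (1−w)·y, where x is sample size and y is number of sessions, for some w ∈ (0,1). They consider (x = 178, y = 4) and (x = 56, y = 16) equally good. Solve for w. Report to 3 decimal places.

w = 0.090

Equating utilities: w·178 + (1−w)·4 = w·56 + (1−w)·16.
Collecting terms: w·122 = (1−w)·12.
The marginal rate of substitution is 12/122, so w = 12/(122+12) = 0.090.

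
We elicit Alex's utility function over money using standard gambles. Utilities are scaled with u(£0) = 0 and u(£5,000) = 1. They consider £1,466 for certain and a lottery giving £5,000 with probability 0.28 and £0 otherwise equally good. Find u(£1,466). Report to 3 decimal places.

0.280

The indifference gives u(£1,466) = 0.28·u(£5,000) + 0.72·u(£0) = 0.28·1 + 0.72·0 = 0.28.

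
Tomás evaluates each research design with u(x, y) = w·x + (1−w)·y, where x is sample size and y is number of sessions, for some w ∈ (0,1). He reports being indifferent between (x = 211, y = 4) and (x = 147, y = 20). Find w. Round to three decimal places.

Indifference: w·211 + (1−w)·4 = w·147 + (1−w)·20.
Rearranging, 64·w − 16·(1−w) = 0.
So w/(1−w) = 16/64 = 0.2500, giving w = 16/(64+16) = 0.200.

w = 0.200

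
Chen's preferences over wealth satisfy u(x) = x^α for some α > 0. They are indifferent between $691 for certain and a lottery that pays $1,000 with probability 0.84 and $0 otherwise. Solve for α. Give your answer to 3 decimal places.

EU(lottery) = 0.84·1000^α + 0.16·0 = 0.84·1000^α.
Setting u(691) equal to that: 691^α = 0.84·1000^α ⇒ (691/1000)^α = 0.84.
Taking logs: α·ln(691/1000) = ln(0.84), so α = -0.174353 / -0.369615 ≈ 0.472.

α ≈ 0.472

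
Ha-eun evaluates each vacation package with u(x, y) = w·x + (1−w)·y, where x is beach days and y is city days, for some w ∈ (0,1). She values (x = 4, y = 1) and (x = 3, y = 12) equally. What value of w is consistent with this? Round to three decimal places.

w = 0.917

Indifference: w·4 + (1−w)·1 = w·3 + (1−w)·12.
Collecting terms: w·1 = (1−w)·11.
So w/(1−w) = 11/1 = 11.0000, giving w = 11/(1+11) = 0.917.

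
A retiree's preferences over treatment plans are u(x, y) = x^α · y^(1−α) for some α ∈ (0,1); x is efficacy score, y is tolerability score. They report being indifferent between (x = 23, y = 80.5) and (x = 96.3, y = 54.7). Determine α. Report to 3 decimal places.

α ≈ 0.212

The Cobb–Douglas utilities coincide, so 23^α·80.5^(1−α) = 96.3^α·54.7^(1−α).
Taking logs: α·ln 23 + (1−α)·ln 80.5 = α·ln 96.3 + (1−α)·ln 54.7, i.e. α·-1.431974 = (1−α)·-0.386393.
So α/(1−α) = (-0.386393)/(-1.431974) = 0.269832, and α = 0.269832/1.269832 ≈ 0.212.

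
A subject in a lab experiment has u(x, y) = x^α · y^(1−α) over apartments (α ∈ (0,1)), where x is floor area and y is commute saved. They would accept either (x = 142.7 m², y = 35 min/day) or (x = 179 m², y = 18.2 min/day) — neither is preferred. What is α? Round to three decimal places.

α ≈ 0.743

Set the two utilities equal: 142.7^α·35^(1−α) = 179^α·18.2^(1−α).
(142.7/179)^α = (18.2/35)^(1−α); take logs: α·ln(142.7/179) = (1−α)·ln(18.2/35), i.e. α·-0.226641 = (1−α)·-0.653926.
So α/(1−α) = (-0.653926)/(-0.226641) = 2.885294, and α = 2.885294/3.885294 ≈ 0.743.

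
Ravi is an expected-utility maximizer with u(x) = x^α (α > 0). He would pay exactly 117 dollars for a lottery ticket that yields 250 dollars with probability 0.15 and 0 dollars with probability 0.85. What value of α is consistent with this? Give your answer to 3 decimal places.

The lottery's expected utility is 0.15·u(250) + 0.85·u(0) = 0.15·250^α (since u(0) = 0 for α > 0).
Equating: 117^α = 0.15·250^α, i.e. 0.4680^α = 0.15.
α = ln(0.15) / ln(117/250) = -1.897120/-0.759287 ≈ 2.499.

α ≈ 2.499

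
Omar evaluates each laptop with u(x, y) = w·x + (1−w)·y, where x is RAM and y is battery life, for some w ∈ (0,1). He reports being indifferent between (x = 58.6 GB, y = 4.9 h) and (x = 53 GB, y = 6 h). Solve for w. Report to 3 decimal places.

w = 0.164

Indifference: w·58.6 + (1−w)·4.9 = w·53 + (1−w)·6.
w·(58.6−53) = (1−w)·(6−4.9), i.e. w·5.6 = (1−w)·1.1.
So w/(1−w) = 1.1/5.6 = 0.1964, giving w = 1.1/(5.6+1.1) = 0.164.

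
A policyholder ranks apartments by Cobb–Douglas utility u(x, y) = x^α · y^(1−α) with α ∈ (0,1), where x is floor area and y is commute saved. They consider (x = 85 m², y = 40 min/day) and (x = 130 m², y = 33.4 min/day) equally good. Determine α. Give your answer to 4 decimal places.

α ≈ 0.2980

Indifference: 85^α · 40^(1−α) = 130^α · 33.4^(1−α).
Rearrange to (85/130)^α = (33.4/40)^(1−α) and take logs: α·-0.4248832 = (1−α)·-0.1803236.
Thus α·(-0.6052068) = -0.1803236, so α = -0.1803236/-0.6052068 ≈ 0.2980.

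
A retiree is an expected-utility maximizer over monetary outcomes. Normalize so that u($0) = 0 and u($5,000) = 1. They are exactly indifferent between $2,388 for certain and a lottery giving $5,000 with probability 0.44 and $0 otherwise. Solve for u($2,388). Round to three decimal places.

u($2,388) equals the lottery's expected utility: 0.44·1 + 0.56·0 = 0.44.

0.440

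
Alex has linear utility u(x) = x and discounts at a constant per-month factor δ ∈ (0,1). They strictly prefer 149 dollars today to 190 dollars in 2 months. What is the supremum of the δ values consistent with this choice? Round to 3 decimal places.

Under u(x) = x this choice says 149 > δ^2·190.
So δ^2 < 149/190 = 0.78421; taking the square root of both positive sides preserves the inequality.
δ < (149/190)^(1/2) ≈ 0.886.

δ < 0.886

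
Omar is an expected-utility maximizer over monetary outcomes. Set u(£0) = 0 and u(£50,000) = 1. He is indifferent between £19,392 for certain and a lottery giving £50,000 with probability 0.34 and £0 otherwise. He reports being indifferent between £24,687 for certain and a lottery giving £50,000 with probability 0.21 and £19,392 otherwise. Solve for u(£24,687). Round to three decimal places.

First, u(£19,392) = 0.34·u(£50,000) + 0.66·u(£0) = 0.34.
Then u(£24,687) = 0.21·u(£50,000) + 0.79·u(£19,392) = 0.21·1.00 + 0.79·0.34 = 0.4786.

0.479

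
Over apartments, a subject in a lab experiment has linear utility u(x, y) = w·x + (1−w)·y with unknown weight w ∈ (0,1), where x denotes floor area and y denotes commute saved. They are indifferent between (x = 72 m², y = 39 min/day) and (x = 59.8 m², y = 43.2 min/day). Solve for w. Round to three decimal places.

Equating utilities: w·72 + (1−w)·39 = w·59.8 + (1−w)·43.2.
Collecting terms: w·12.2 = (1−w)·4.2.
The marginal rate of substitution is 4.2/12.2, so w = 4.2/(12.2+4.2) = 0.256.

w = 0.256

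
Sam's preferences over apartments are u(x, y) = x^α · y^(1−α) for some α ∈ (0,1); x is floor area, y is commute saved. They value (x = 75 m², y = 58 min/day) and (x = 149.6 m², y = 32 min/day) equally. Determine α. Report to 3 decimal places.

Indifference: 75^α · 58^(1−α) = 149.6^α · 32^(1−α).
Taking logs: α·ln 75 + (1−α)·ln 58 = α·ln 149.6 + (1−α)·ln 32, i.e. α·-0.690477 = (1−α)·-0.594707.
With A = -0.690477 and B = -0.594707: α·A = (1−α)·B, so α = B/(A+B) = -0.594707/-1.285184 ≈ 0.463.

α ≈ 0.463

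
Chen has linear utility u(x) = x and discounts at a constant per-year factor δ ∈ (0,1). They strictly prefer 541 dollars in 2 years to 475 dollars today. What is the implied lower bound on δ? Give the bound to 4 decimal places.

Comparing present values: 475 < δ^2·541.
Hence δ^2 > 475/541 = 0.87800, and x ↦ x^(1/2) is increasing on (0,∞).
δ > 0.87800^(1/2) = 0.9370.

δ > 0.9370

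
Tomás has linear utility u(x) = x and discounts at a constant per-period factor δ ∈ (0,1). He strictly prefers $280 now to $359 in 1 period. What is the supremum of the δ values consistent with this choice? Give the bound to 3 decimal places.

δ < 0.780

The preference means 280 > δ·359.
Dividing through by 359 gives δ < 0.77994.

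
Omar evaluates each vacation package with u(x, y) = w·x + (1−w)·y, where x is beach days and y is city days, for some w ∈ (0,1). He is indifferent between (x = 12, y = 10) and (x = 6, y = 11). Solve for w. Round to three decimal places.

Equating utilities: w·12 + (1−w)·10 = w·6 + (1−w)·11.
Rearranging, 6·w − 1·(1−w) = 0.
Hence w = 1/(6+1) = 1/7 = 0.143.

w = 0.143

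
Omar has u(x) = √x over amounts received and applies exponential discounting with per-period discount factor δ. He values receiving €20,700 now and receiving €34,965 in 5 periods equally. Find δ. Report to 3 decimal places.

δ ≈ 0.949

The payoff in 5 periods is discounted by δ^5, so u(20700) = δ^5·u(34965) and δ^5 = u(20700)/u(34965).
With u(x) = √x: δ^5 = √20700/√34965 = √(20700/34965) = 0.76943.
Taking the 5th root: δ = 0.76943^(1/5) ≈ 0.949.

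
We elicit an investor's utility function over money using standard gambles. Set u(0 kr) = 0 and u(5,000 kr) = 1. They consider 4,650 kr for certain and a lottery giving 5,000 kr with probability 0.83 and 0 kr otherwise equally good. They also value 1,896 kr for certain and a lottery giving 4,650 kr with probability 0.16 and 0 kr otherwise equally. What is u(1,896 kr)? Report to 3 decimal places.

0.133

The first gamble pins u(4,650 kr): it must equal 0.83·1 + 0.17·0 = 0.83.
The second indifference gives u(1,896 kr) = 0.16·u(4,650 kr) + 0.84·u(0 kr) = 0.16·0.83 + 0.84·0.00 = 0.1328.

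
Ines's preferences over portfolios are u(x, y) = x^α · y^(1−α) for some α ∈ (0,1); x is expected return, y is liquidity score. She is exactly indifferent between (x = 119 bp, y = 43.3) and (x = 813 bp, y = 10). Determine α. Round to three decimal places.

Set the two utilities equal: 119^α·43.3^(1−α) = 813^α·10^(1−α).
Rearrange to (119/813)^α = (10/43.3)^(1−α) and take logs: α·-1.921608 = (1−α)·-1.465568.
Thus α·(-3.387176) = -1.465568, so α = -1.465568/-3.387176 ≈ 0.433.

α ≈ 0.433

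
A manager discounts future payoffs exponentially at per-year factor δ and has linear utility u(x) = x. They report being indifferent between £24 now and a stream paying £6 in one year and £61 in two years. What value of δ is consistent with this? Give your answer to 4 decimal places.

δ ≈ 0.5800

Equating present values: 24 = 6δ + 61δ².
So 61δ² + 6δ − 24 = 0.
δ = (−6 + √(6² + 4·61·24)) / (2·61) = (−6 + √5892.00) / 122 ≈ 0.5800.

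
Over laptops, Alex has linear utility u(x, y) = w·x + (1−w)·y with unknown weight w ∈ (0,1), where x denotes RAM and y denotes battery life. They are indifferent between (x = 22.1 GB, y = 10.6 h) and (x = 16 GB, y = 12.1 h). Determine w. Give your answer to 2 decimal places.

w = 0.20

u(22.1,10.6) = u(16,12.1) means w·22.1 + (1−w)·10.6 = w·16 + (1−w)·12.1.
Rearranging, 6.1·w − 1.5·(1−w) = 0.
So w/(1−w) = 1.5/6.1 = 0.2459, giving w = 1.5/(6.1+1.5) = 0.20.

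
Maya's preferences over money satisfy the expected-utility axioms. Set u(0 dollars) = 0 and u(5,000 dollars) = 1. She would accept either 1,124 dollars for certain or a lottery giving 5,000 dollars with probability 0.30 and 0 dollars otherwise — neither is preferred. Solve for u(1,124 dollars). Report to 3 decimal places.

The indifference gives u(1,124 dollars) = 0.30·u(5,000 dollars) + 0.70·u(0 dollars) = 0.30·1 + 0.70·0 = 0.30.

0.300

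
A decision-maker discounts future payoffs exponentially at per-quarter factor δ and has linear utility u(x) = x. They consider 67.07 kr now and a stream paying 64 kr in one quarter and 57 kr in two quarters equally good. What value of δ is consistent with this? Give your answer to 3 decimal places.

δ ≈ 0.660

Equating present values: 67.07 = 64δ + 57δ².
So 57δ² + 64δ − 67.07 = 0.
By the quadratic formula (taking the positive root), δ = (−64 + √19387.96) / 114 ≈ 0.660.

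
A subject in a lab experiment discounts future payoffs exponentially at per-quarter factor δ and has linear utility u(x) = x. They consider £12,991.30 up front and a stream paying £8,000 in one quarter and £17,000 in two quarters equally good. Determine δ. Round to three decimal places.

The stream is worth 8000δ + 17000δ² today, so 8000δ + 17000δ² = 12991.30.
That is, 17000δ² + 8000δ − 12991.30 = 0, a quadratic in δ.
The positive root is δ = [−8000 + √(8000² + 4·17000·12991.30)] / (2·17000) = (−8000 + 30780.000)/34000 ≈ 0.670.

δ ≈ 0.670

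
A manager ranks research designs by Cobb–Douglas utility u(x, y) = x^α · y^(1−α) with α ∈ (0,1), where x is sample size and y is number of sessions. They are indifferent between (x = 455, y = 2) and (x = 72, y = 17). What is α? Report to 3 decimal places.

α ≈ 0.537

Set the two utilities equal: 455^α·2^(1−α) = 72^α·17^(1−α).
Rearrange to (455/72)^α = (17/2)^(1−α) and take logs: α·1.843631 = (1−α)·2.140066.
So α/(1−α) = (2.140066)/(1.843631) = 1.160789, and α = 1.160789/2.160789 ≈ 0.537.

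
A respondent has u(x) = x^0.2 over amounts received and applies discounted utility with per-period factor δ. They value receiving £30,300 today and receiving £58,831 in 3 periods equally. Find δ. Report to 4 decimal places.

The payoff in 3 periods is discounted by δ^3, so u(30300) = δ^3·u(58831) and δ^3 = u(30300)/u(58831).
Since u(x) = x^0.2, δ^3 = (30300/58831)^0.2 = 0.51503^0.2 = 0.87572.
Hence δ = (0.87572)^(1/3) = 0.956729.

δ ≈ 0.9567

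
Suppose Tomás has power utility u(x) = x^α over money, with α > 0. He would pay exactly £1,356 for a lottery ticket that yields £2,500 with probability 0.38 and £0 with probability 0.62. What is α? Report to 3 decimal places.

EU(lottery) = 0.38·2500^α + 0.62·0 = 0.38·2500^α.
Setting u(1356) equal to that: 1356^α = 0.38·2500^α ⇒ (1356/2500)^α = 0.38.
Taking logs: α·ln(1356/2500) = ln(0.38), so α = -0.967584 / -0.611752 ≈ 1.582.

α ≈ 1.582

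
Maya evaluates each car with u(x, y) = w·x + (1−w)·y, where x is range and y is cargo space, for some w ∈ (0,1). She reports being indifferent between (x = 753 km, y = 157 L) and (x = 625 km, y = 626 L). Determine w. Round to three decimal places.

w = 0.786

Indifference: w·753 + (1−w)·157 = w·625 + (1−w)·626.
Collecting terms: w·128 = (1−w)·469.
So w/(1−w) = 469/128 = 3.6641, giving w = 469/(128+469) = 0.786.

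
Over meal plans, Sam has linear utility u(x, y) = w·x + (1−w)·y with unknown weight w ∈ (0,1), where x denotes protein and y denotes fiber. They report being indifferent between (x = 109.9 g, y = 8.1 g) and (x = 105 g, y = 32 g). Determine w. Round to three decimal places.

u(109.9,8.1) = u(105,32) means w·109.9 + (1−w)·8.1 = w·105 + (1−w)·32.
w·(109.9−105) = (1−w)·(32−8.1), i.e. w·4.9 = (1−w)·23.9.
So w/(1−w) = 23.9/4.9 = 4.8776, giving w = 23.9/(4.9+23.9) = 0.830.

w = 0.830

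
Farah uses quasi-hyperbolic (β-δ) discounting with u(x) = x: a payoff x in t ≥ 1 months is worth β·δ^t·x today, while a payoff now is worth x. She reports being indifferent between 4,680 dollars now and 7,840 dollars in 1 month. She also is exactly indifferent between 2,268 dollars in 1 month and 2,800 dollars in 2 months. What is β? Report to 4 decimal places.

Both payoffs in the second observation are in the future, so β drops out: δ^1·2268 = δ^2·2800 ⇒ δ = 2268/2800 = 0.81000.
Now use the now-vs-future pair: 4680 = β·δ·7840 gives β = 4680/(0.81000·7840) ≈ 0.7370.

β ≈ 0.7370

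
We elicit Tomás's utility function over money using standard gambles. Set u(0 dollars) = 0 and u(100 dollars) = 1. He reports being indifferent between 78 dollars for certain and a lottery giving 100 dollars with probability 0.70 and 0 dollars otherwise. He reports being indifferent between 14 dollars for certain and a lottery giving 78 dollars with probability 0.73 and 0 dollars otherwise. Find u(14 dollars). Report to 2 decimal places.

First, u(78 dollars) = 0.70·u(100 dollars) + 0.30·u(0 dollars) = 0.70.
Chaining: u(14 dollars) = 0.73·0.70 + 0.27·0.00 = 0.5110.

0.51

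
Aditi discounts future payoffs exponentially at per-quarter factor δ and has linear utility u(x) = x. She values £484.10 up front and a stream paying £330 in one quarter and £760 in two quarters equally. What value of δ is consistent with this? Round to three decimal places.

The stream is worth 330δ + 760δ² today, so 330δ + 760δ² = 484.10.
So 760δ² + 330δ − 484.10 = 0.
The positive root is δ = [−330 + √(330² + 4·760·484.10)] / (2·760) = (−330 + 1257.205)/1520 ≈ 0.610.

δ ≈ 0.610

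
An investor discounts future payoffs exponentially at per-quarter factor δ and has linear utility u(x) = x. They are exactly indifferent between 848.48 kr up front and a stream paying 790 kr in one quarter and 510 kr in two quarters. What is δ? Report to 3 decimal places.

δ ≈ 0.730

Present value of the stream is 790·δ + 510·δ². Indifference gives 790δ + 510δ² = 848.48.
So 510δ² + 790δ − 848.48 = 0.
By the quadratic formula (taking the positive root), δ = (−790 + √2354999.20) / 1020 ≈ 0.730.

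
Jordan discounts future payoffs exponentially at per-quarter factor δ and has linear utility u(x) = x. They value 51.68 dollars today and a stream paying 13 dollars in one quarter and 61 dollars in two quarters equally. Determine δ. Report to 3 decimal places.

δ ≈ 0.820

Equating present values: 51.68 = 13δ + 61δ².
Rearranged: 61δ² + 13δ − 51.68 = 0.
δ = (−13 + √(13² + 4·61·51.68)) / (2·61) = (−13 + √12778.92) / 122 ≈ 0.820.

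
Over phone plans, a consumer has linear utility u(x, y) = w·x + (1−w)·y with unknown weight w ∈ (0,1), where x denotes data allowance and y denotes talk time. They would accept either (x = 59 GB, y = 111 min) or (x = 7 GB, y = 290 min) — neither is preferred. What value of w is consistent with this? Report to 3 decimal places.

w = 0.775

Indifference: w·59 + (1−w)·111 = w·7 + (1−w)·290.
Collecting terms: w·52 = (1−w)·179.
Hence w = 179/(52+179) = 179/231 = 0.775.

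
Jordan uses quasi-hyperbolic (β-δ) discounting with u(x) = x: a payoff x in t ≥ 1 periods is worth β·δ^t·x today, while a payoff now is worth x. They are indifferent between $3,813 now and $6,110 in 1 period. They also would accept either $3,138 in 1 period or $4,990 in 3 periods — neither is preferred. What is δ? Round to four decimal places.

The second indifference involves only future payoffs, so β cancels: β·δ^1·3138 = β·δ^3·4990, giving δ^2 = 3138/4990 = 0.62886, so δ = 0.79301.

δ ≈ 0.7930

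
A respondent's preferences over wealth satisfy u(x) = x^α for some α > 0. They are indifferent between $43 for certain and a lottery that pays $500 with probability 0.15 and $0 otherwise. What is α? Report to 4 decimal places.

EU(lottery) = 0.15·500^α + 0.85·0 = 0.15·500^α.
Indifference: 43^α = 0.15·500^α, so (43/500)^α = 0.15.
α = ln(0.15) / ln(43/500) = -1.8971200/-2.4534080 ≈ 0.7733.

α ≈ 0.7733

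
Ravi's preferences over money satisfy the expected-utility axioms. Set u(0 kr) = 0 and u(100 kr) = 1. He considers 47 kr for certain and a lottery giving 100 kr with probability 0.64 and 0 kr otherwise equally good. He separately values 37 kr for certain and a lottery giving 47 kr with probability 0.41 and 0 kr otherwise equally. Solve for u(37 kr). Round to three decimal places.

0.262

From the first indifference, u(47 kr) = 0.64·u(100 kr) + 0.36·u(0 kr) = 0.64·1 + 0.36·0 = 0.64.
Then u(37 kr) = 0.41·u(47 kr) + 0.59·u(0 kr) = 0.41·0.64 + 0.59·0.00 = 0.2624.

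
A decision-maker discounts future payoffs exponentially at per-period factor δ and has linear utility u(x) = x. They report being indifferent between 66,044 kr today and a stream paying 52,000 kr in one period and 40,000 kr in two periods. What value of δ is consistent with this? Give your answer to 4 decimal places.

δ ≈ 0.7900

The stream is worth 52000δ + 40000δ² today, so 52000δ + 40000δ² = 66044.
That is, 40000δ² + 52000δ − 66044 = 0, a quadratic in δ.
δ = (−52000 + √(52000² + 4·40000·66044)) / (2·40000) = (−52000 + √13271040000.00) / 80000 ≈ 0.7900.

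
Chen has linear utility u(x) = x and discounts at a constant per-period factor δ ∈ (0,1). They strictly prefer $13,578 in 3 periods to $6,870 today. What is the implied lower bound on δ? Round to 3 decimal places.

Comparing present values: 6870 < δ^3·13578.
So δ^3 > 6870/13578 = 0.50597; taking the cube root of both positive sides preserves the inequality.
δ > (6870/13578)^(1/3) ≈ 0.797.

δ > 0.797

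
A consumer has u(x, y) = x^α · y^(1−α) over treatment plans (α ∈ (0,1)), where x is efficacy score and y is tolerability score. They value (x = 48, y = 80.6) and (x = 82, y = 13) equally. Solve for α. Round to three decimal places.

α ≈ 0.773

Indifference: 48^α · 80.6^(1−α) = 82^α · 13^(1−α).
(48/82)^α = (13/80.6)^(1−α); take logs: α·ln(48/82) = (1−α)·ln(13/80.6), i.e. α·-0.535518 = (1−α)·-1.824549.
Thus α·(-2.360067) = -1.824549, so α = -1.824549/-2.360067 ≈ 0.773.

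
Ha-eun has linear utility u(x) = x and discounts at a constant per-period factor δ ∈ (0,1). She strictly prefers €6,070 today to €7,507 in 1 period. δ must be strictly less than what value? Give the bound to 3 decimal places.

Under u(x) = x this choice says 6070 > δ·7507.
Dividing through by 7507 gives δ < 0.80858.

δ < 0.809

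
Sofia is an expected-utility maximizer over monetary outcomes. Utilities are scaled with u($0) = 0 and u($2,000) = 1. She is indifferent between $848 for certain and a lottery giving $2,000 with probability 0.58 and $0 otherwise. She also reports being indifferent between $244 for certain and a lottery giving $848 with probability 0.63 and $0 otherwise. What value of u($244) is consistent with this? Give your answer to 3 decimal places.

From the first indifference, u($848) = 0.58·u($2,000) + 0.42·u($0) = 0.58·1 + 0.42·0 = 0.58.
Then u($244) = 0.63·u($848) + 0.37·u($0) = 0.63·0.58 + 0.37·0.00 = 0.3654.

0.365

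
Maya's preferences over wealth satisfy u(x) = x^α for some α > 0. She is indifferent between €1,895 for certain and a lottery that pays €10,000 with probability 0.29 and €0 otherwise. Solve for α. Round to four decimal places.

EU(lottery) = 0.29·10000^α + 0.71·0 = 0.29·10000^α.
Indifference: 1895^α = 0.29·10000^α, so (1895/10000)^α = 0.29.
Taking logs: α·ln(1895/10000) = ln(0.29), so α = -1.2378744 / -1.6633663 ≈ 0.7442.

α ≈ 0.7442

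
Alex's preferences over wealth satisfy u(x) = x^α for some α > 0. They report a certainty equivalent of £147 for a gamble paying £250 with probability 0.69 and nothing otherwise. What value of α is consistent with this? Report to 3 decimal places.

α ≈ 0.699

Since u(0) = 0, the lottery's EU is 0.69·250^α.
Setting u(147) equal to that: 147^α = 0.69·250^α ⇒ (147/250)^α = 0.69.
α = ln(0.69) / ln(147/250) = -0.371064/-0.531028 ≈ 0.699.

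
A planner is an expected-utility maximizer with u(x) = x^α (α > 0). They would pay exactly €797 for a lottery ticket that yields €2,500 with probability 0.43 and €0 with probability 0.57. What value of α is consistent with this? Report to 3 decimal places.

α ≈ 0.738

EU(lottery) = 0.43·2500^α + 0.57·0 = 0.43·2500^α.
Setting u(797) equal to that: 797^α = 0.43·2500^α ⇒ (797/2500)^α = 0.43.
Take logs: α = ln 0.43 / ln(797/2500) ≈ 0.73826.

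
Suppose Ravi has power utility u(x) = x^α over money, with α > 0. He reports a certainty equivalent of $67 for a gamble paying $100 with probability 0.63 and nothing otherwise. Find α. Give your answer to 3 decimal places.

α ≈ 1.154

EU(lottery) = 0.63·100^α + 0.37·0 = 0.63·100^α.
Setting u(67) equal to that: 67^α = 0.63·100^α ⇒ (67/100)^α = 0.63.
α = ln(0.63) / ln(67/100) = -0.462035/-0.400478 ≈ 1.154.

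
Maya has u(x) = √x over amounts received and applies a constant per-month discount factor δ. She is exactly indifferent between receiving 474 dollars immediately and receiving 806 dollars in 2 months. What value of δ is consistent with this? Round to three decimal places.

δ ≈ 0.876

Indifference means u(474) = δ^2 · u(806), so δ^2 = u(474)/u(806).
Since u(x) = √x, δ^2 = √(474/806) = 0.76687.
So δ = 0.76687^(1/2) ≈ 0.876.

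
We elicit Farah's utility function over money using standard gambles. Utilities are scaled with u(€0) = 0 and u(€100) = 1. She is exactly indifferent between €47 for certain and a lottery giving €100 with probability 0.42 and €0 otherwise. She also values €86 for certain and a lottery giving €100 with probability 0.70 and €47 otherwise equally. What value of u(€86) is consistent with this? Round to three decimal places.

0.826

From the first indifference, u(€47) = 0.42·u(€100) + 0.58·u(€0) = 0.42·1 + 0.58·0 = 0.42.
The second indifference gives u(€86) = 0.70·u(€100) + 0.30·u(€47) = 0.70·1.00 + 0.30·0.42 = 0.8260.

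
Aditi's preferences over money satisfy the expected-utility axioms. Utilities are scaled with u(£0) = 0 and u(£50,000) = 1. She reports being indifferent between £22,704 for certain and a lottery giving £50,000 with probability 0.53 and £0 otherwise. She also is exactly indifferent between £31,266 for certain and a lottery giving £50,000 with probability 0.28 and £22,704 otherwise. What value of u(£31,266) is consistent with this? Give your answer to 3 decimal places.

0.662

From the first indifference, u(£22,704) = 0.53·u(£50,000) + 0.47·u(£0) = 0.53·1 + 0.47·0 = 0.53.
Then u(£31,266) = 0.28·u(£50,000) + 0.72·u(£22,704) = 0.28·1.00 + 0.72·0.53 = 0.6616.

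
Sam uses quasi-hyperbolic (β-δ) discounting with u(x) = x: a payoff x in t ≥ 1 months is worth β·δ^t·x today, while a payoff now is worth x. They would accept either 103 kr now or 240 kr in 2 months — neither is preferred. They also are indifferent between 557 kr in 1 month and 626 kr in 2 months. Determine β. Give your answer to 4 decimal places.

β ≈ 0.5421

From the later pair, β·δ^1·557 = β·δ^2·626; dividing through, δ = 557/626 = 0.88978.
Now use the now-vs-future pair: 103 = β·δ^2·240 gives β = 103/(0.79170·240) ≈ 0.5421.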